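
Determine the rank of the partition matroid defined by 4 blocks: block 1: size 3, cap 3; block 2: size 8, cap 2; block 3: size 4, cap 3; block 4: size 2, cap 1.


Rank of a partition matroid = sum of min(|Si|, ci) for each block.
= min(3,3) + min(8,2) + min(4,3) + min(2,1)
= 3 + 2 + 3 + 1
= 9.

9


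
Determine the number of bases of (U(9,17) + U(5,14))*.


(M1+M2)* = M1* + M2*.
M1* = U(8,17), bases: C(17,8) = 24310.
M2* = U(9,14), bases: C(14,9) = 2002.
|B(M*)| = 24310 * 2002 = 48668620.

48668620


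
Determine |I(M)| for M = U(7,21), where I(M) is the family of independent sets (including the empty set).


Independent sets of U(7,21) are all subsets of size <= 7.
Count = (21 choose 0) + (21 choose 1) + (21 choose 2) + (21 choose 3) + (21 choose 4) + (21 choose 5) + (21 choose 6) + (21 choose 7)
     = 1 + 21 + 210 + 1330 + 5985 + 20349 + 54264 + 116280
     = 198440.

198440


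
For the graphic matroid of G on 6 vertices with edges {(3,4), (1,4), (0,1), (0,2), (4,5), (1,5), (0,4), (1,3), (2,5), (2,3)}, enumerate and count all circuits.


A circuit in a graphic matroid = edge set of a simple cycle.
G has 6 vertices and 10 edges.
Enumerating all minimal edge subsets forming cycles...
Total circuits found: 24.

24


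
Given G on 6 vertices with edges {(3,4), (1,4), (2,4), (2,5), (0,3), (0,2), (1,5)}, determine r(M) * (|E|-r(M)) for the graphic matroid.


r(M) = |V| - c = 6 - 1 = 5.
nullity = |E| - r(M) = 7 - 5 = 2.
Product = 5 * 2 = 10.

10


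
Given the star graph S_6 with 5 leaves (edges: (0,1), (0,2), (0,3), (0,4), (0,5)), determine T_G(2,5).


A star on 6 vertices is a tree with 5 edges.
T(x,y) = x^(5) for any tree.
T(2,5) = 2^5 = 32.

32


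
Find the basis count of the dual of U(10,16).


The dual of U(r,n) is U(n-r, n) = U(6,16).
Bases of U(6,16) are all (6)-element subsets.
|B(M*)| = C(16,6) = 8008.

8008


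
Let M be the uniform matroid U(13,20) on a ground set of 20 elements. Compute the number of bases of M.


Bases of U(13,20) are all 13-element subsets of the 20-element ground set.
Number of bases = C(20,13).
C(20,13) = 77520.

77520


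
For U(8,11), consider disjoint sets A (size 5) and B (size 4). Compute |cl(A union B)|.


|A union B| = 5 + 4 = 9 (disjoint).
In U(8,11), cl(S) = S if |S| < 8, else cl(S) = E.
Since 9 >= 8, cl(A union B) = E.
|cl(A union B)| = 11.

11


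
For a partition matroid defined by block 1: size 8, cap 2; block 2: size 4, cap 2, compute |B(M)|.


A basis picks exactly ci elements from block i.
Number of bases = product of C(|Si|, ci).
= C(8,2) * C(4,2)
= 28 * 6
= 168.

168


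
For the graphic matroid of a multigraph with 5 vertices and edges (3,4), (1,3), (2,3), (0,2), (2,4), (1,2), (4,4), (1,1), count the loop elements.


In a graphic matroid, a loop is a self-loop edge (u,u) with rank 0.
Examining all 8 edges for self-loops...
Self-loops found: (4,4), (1,1)
Number of loops = 2.

2


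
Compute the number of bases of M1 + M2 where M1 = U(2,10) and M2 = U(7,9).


Bases of a direct sum M1 + M2: |B| = |B(M1)| * |B(M2)|.
|B(U(2,10))| = C(10,2) = 45.
|B(U(7,9))| = C(9,7) = 36.
Total bases = 45 * 36 = 1620.

1620


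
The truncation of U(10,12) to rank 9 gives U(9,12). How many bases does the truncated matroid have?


Truncating U(10,12) to rank 9 gives U(9,12).
Bases of U(9,12) are all 9-element subsets of 12 elements.
Number of bases = C(12,9) = 12! / (9! * 3!) = 220.

220


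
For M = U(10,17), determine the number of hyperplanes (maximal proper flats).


Hyperplanes of U(10,17) are flats of rank 9.
In a uniform matroid, these are exactly the (9)-element subsets.
Count = (17 choose 9) = 24310.

24310


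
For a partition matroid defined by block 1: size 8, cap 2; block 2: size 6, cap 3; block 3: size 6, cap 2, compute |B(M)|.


A basis picks exactly ci elements from block i.
Number of bases = product of C(|Si|, ci).
= C(8,2) * C(6,3) * C(6,2)
= 28 * 20 * 15
= 8400.

8400


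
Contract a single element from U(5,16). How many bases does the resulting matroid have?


Contracting e from U(5,16) gives U(4,15).
Bases of U(4,15) = (15 choose 4) = 1365.

1365


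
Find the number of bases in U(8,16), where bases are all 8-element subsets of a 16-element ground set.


Bases of U(8,16) are all 8-element subsets of the 16-element ground set.
Number of bases = C(16,8).
C(16,8) = 16! / (8! * 8!) = 12870.

12870


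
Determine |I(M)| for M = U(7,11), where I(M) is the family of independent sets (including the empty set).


Independent sets of U(7,11) are all subsets of size <= 7.
Count = C(11,0) + C(11,1) + C(11,2) + C(11,3) + C(11,4) + C(11,5) + C(11,6) + C(11,7)
     = 1 + 11 + 55 + 165 + 330 + 462 + 462 + 330
     = 1816.

1816


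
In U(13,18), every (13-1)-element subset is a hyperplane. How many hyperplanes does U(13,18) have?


Hyperplanes of U(13,18) are flats of rank 12.
In a uniform matroid, these are exactly the (12)-element subsets.
Count = C(18,12) = 18! / (12! * 6!) = 18564.

18564


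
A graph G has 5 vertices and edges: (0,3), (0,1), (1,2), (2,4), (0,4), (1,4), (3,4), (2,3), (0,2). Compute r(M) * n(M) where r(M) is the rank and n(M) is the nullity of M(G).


r(M) = |V| - c = 5 - 1 = 4.
nullity = |E| - r(M) = 9 - 4 = 5.
Product = 4 * 5 = 20.

20


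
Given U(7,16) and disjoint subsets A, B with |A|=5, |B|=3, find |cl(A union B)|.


|A union B| = 5 + 3 = 8 (disjoint).
In U(7,16), cl(S) = S if |S| < 7, else cl(S) = E.
Since 8 >= 7, cl(A union B) = E.
|cl(A union B)| = 16.

16


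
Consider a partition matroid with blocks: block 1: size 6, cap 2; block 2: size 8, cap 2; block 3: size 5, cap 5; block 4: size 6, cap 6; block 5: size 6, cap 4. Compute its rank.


Rank of a partition matroid = sum of min(|Si|, ci) for each block.
= min(6,2) + min(8,2) + min(5,5) + min(6,6) + min(6,4)
= 2 + 2 + 5 + 6 + 4
= 19.

19


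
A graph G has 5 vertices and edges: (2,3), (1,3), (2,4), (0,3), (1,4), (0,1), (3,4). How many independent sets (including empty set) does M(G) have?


An independent set in a graphic matroid is an acyclic edge subset.
G has 5 vertices and 7 edges.
Enumerate all 2^7 = 128 subsets, checking for acyclicity.
Total independent sets = 82.

82


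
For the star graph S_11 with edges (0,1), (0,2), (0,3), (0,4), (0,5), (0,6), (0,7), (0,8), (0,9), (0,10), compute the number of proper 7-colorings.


P(tree, k) = k * (k-1)^(10) for any tree on 11 vertices.
P(7) = 7 * 6^10 = 7 * 60466176 = 423263232.

423263232


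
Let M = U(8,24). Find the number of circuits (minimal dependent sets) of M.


In U(8,24), circuits are the (9)-element subsets.
Any set of 9 elements is dependent, and removing any one element gives
an independent set of size 8, so it is a minimal dependent set.
Number of circuits = C(24,9) = 24! / (9! * 15!) = 1307504.

1307504


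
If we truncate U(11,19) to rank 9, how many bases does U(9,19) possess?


Truncating U(11,19) to rank 9 gives U(9,19).
Bases of U(9,19) are all 9-element subsets of 19 elements.
Number of bases = (19 choose 9) = 92378.

92378


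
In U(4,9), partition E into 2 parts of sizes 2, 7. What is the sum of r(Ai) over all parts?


r(Ai) = min(|Ai|, 4) for each part.
Sum = min(2,4) + min(7,4)
    = 2 + 4
    = 6.

6


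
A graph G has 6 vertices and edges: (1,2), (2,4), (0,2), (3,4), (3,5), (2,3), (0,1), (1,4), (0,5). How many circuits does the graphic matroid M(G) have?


A circuit in a graphic matroid = edge set of a simple cycle.
G has 6 vertices and 9 edges.
Enumerating all minimal edge subsets forming cycles...
Total circuits found: 13.

13


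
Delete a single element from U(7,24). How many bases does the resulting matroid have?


Deleting e from U(7,24) gives U(7,23) since n > r.
Bases of U(7,23) = (23 choose 7) = 245157.

245157


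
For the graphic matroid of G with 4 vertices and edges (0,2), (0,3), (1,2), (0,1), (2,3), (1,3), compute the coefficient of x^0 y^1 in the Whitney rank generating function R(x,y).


R(x,y) = sum over A in 2^E of x^(r(E)-r(A)) * y^(|A|-r(A)).
G has 4 vertices, 6 edges. r(E) = 3.
Enumerate all 2^6 = 64 subsets.
Count subsets with r(E)-r(A)=0 and |A|-r(A)=1: 15.

15


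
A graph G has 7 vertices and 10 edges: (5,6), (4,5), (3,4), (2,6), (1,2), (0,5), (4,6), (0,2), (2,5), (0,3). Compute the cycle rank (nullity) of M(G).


Cycle rank (nullity) = |E| - r(M) = |E| - (|V| - c).
|E| = 10, |V| = 7, c = 1.
Nullity = 10 - (7 - 1) = 10 - 6 = 4.

4


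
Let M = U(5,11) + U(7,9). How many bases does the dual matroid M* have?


(M1+M2)* = M1* + M2*.
M1* = U(6,11), bases: C(11,6) = 462.
M2* = U(2,9), bases: C(9,2) = 36.
|B(M*)| = 462 * 36 = 16632.

16632


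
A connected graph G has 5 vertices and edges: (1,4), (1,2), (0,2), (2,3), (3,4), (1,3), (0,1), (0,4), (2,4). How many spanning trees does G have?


By Kirchhoff's matrix tree theorem, the number of spanning trees equals
the determinant of any cofactor of the Laplacian matrix L.
G has 5 vertices and 9 edges.
Computing the (4 x 4) cofactor determinant gives 75.

75


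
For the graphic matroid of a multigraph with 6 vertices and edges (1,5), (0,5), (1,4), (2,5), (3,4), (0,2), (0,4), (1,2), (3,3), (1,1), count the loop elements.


In a graphic matroid, a loop is a self-loop edge (u,u) with rank 0.
Examining all 10 edges for self-loops...
Self-loops found: (3,3), (1,1)
Number of loops = 2.

2


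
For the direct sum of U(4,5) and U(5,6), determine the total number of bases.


Bases of a direct sum M1 + M2: |B| = |B(M1)| * |B(M2)|.
|B(U(4,5))| = C(5,4) = 5.
|B(U(5,6))| = C(6,5) = 6.
Total bases = 5 * 6 = 30.

30


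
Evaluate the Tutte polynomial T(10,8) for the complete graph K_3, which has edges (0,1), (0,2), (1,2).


T(K_3; x,y) = x^2 + x + y.
T(10,8) = 100 + 10 + 8 = 118.

118


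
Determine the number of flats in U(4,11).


Flats of U(4,11): every subset of size < 4 is a flat, plus E itself.
Count = (11 choose 0) + (11 choose 1) + (11 choose 2) + (11 choose 3) + 1
     = 1 + 11 + 55 + 165 + 1
     = 233.

233


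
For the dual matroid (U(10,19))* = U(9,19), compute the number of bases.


The dual of U(r,n) is U(n-r, n) = U(9,19).
Bases of U(9,19) are all (9)-element subsets.
|B(M*)| = (19 choose 9) = 92378.

92378


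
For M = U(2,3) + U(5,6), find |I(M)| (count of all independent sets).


For a direct sum, |I(M1+M2)| = |I(M1)| * |I(M2)|.
|I(U(2,3))| = sum C(3,k) for k=0..2 = 7.
|I(U(5,6))| = sum C(6,k) for k=0..5 = 63.
Total = 7 * 63 = 441.

441


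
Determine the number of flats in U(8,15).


Flats of U(8,15): every subset of size < 8 is a flat, plus E itself.
Count = (15 choose 0) + (15 choose 1) + (15 choose 2) + (15 choose 3) + (15 choose 4) + (15 choose 5) + (15 choose 6) + (15 choose 7) + 1
     = 1 + 15 + 105 + 455 + 1365 + 3003 + 5005 + 6435 + 1
     = 16385.

16385


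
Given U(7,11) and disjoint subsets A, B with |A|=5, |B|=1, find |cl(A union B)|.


|A union B| = 5 + 1 = 6 (disjoint).
In U(7,11), cl(S) = S if |S| < 7, else cl(S) = E.
Since 6 < 7, cl(A union B) = A union B.
|cl(A union B)| = 6.

6


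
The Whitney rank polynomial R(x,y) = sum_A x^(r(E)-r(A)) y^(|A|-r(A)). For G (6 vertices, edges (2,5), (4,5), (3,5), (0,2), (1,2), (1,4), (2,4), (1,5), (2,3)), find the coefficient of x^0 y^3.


R(x,y) = sum over A in 2^E of x^(r(E)-r(A)) * y^(|A|-r(A)).
G has 6 vertices, 9 edges. r(E) = 5.
Enumerate all 2^9 = 512 subsets.
Count subsets with r(E)-r(A)=0 and |A|-r(A)=3: 8.

8


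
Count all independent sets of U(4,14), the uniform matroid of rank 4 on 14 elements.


Independent sets of U(4,14) are all subsets of size <= 4.
Count = (14 choose 0) + (14 choose 1) + (14 choose 2) + (14 choose 3) + (14 choose 4)
     = 1 + 14 + 91 + 364 + 1001
     = 1471.

1471


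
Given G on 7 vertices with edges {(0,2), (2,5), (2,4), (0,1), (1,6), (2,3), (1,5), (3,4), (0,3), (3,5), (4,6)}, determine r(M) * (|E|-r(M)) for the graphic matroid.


r(M) = |V| - c = 7 - 1 = 6.
nullity = |E| - r(M) = 11 - 6 = 5.
Product = 6 * 5 = 30.

30


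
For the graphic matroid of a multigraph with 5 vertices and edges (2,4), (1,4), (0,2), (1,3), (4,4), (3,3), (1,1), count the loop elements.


In a graphic matroid, a loop is a self-loop edge (u,u) with rank 0.
Examining all 7 edges for self-loops...
Self-loops found: (4,4), (3,3), (1,1)
Number of loops = 3.

3


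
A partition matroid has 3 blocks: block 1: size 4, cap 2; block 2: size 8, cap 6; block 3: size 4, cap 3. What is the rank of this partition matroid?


Rank of a partition matroid = sum of min(|Si|, ci) for each block.
= min(4,2) + min(8,6) + min(4,3)
= 2 + 6 + 3
= 11.

11


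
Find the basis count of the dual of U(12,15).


The dual of U(r,n) is U(n-r, n) = U(3,15).
Bases of U(3,15) are all (3)-element subsets.
|B(M*)| = (15 choose 3) = 455.

455


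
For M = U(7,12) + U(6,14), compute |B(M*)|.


(M1+M2)* = M1* + M2*.
M1* = U(5,12), bases: C(12,5) = 792.
M2* = U(8,14), bases: C(14,8) = 3003.
|B(M*)| = 792 * 3003 = 2378376.

2378376


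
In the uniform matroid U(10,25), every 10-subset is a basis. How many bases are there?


Bases of U(10,25) are all 10-element subsets of the 25-element ground set.
Number of bases = C(25,10).
C(25,10) = 25! / (10! * 15!) = 3268760.

3268760


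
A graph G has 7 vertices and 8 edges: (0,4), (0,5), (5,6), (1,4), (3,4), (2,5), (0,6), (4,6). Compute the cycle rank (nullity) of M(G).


Cycle rank (nullity) = |E| - r(M) = |E| - (|V| - c).
|E| = 8, |V| = 7, c = 1.
Nullity = 8 - (7 - 1) = 8 - 6 = 2.

2


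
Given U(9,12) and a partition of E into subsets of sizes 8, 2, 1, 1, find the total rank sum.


r(Ai) = min(|Ai|, 9) for each part.
Sum = min(8,9) + min(2,9) + min(1,9) + min(1,9)
    = 8 + 2 + 1 + 1
    = 12.

12


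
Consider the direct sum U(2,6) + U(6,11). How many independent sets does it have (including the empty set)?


For a direct sum, |I(M1+M2)| = |I(M1)| * |I(M2)|.
|I(U(2,6))| = sum C(6,k) for k=0..2 = 22.
|I(U(6,11))| = sum C(11,k) for k=0..6 = 1486.
Total = 22 * 1486 = 32692.

32692


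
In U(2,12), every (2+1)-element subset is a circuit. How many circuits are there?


In U(2,12), circuits are the (3)-element subsets.
Any set of 3 elements is dependent, and removing any one element gives
an independent set of size 2, so it is a minimal dependent set.
Number of circuits = C(12,3) = (12 * 11 * 10) / (1 * 2 * 3) = 220.

220


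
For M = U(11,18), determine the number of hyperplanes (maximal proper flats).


Hyperplanes of U(11,18) are flats of rank 10.
In a uniform matroid, these are exactly the (10)-element subsets.
Count = C(18,10) = 18! / (10! * 8!) = 43758.

43758


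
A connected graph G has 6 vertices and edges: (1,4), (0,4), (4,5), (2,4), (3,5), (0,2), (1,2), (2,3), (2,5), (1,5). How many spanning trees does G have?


By Kirchhoff's matrix tree theorem, the number of spanning trees equals
the determinant of any cofactor of the Laplacian matrix L.
G has 6 vertices and 10 edges.
Computing the (5 x 5) cofactor determinant gives 99.

99


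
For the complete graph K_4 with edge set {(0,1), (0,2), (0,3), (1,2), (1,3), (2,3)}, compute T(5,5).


T(K_4; x,y) = x^3 + 3x^2 + 4xy + 2x + y^3 + 3y^2 + 2y.
Substituting x=5, y=5:
= 125 + 75 + 100 + 10 + 125 + 75 + 10
= 520.

520


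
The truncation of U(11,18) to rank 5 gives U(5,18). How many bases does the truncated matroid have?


Truncating U(11,18) to rank 5 gives U(5,18).
Bases of U(5,18) are all 5-element subsets of 18 elements.
Number of bases = (18 choose 5) = 8568.

8568


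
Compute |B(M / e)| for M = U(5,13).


Contracting e from U(5,13) gives U(4,12).
Bases of U(4,12) = C(12,4) = 12! / (4! * 8!) = 495.

495


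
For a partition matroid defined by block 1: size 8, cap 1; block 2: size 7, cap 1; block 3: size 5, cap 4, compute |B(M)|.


A basis picks exactly ci elements from block i.
Number of bases = product of C(|Si|, ci).
= C(8,1) * C(7,1) * C(5,4)
= 8 * 7 * 5
= 280.

280


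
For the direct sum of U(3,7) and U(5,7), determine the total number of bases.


Bases of a direct sum M1 + M2: |B| = |B(M1)| * |B(M2)|.
|B(U(3,7))| = C(7,3) = 35.
|B(U(5,7))| = C(7,5) = 21.
Total bases = 35 * 21 = 735.

735


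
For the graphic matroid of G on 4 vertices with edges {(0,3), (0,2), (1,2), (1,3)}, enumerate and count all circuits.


A circuit in a graphic matroid = edge set of a simple cycle.
G has 4 vertices and 4 edges.
Enumerating all minimal edge subsets forming cycles...
Total circuits found: 1.

1


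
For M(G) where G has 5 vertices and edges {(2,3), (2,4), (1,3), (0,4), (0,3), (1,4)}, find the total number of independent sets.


An independent set in a graphic matroid is an acyclic edge subset.
G has 5 vertices and 6 edges.
Enumerate all 2^6 = 64 subsets, checking for acyclicity.
Total independent sets = 54.

54


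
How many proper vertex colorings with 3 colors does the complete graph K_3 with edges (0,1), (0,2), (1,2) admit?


P(K_3, k) = k(k-1)(k-2)...(k-2).
P(3) = (3) * (2) * (1) = 6.

6


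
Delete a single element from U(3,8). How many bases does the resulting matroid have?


Deleting e from U(3,8) gives U(3,7) since n > r.
Bases of U(3,7) = C(7,3) = (7 * 6 * 5) / (1 * 2 * 3) = 35.

35


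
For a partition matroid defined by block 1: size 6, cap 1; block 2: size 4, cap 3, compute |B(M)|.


A basis picks exactly ci elements from block i.
Number of bases = product of C(|Si|, ci).
= C(6,1) * C(4,3)
= 6 * 4
= 24.

24


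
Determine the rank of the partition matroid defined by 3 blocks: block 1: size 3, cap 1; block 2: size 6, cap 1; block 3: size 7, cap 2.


Rank of a partition matroid = sum of min(|Si|, ci) for each block.
= min(3,1) + min(6,1) + min(7,2)
= 1 + 1 + 2
= 4.

4


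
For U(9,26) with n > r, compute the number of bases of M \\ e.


Deleting e from U(9,26) gives U(9,25) since n > r.
Bases of U(9,25) = C(25,9) = 2042975.

2042975


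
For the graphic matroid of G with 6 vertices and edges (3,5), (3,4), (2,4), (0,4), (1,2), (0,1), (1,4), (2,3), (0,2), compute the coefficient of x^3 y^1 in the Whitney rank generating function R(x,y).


R(x,y) = sum over A in 2^E of x^(r(E)-r(A)) * y^(|A|-r(A)).
G has 6 vertices, 9 edges. r(E) = 5.
Enumerate all 2^9 = 512 subsets.
Count subsets with r(E)-r(A)=3 and |A|-r(A)=1: 5.

5


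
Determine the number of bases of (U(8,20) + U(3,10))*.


(M1+M2)* = M1* + M2*.
M1* = U(12,20), bases: C(20,12) = 125970.
M2* = U(7,10), bases: C(10,7) = 120.
|B(M*)| = 125970 * 120 = 15116400.

15116400


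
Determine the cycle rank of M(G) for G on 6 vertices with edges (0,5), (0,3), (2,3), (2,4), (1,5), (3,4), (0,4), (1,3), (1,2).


Cycle rank (nullity) = |E| - r(M) = |E| - (|V| - c).
|E| = 9, |V| = 6, c = 1.
Nullity = 9 - (6 - 1) = 9 - 5 = 4.

4


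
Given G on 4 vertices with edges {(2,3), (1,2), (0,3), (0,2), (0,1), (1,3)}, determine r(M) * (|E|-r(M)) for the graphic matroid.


r(M) = |V| - c = 4 - 1 = 3.
nullity = |E| - r(M) = 6 - 3 = 3.
Product = 3 * 3 = 9.

9


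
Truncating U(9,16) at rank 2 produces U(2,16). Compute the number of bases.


Truncating U(9,16) to rank 2 gives U(2,16).
Bases of U(2,16) are all 2-element subsets of 16 elements.
Number of bases = (16 choose 2) = 120.

120


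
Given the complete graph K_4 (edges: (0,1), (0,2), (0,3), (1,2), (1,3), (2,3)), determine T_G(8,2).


T(K_4; x,y) = x^3 + 3x^2 + 4xy + 2x + y^3 + 3y^2 + 2y.
Substituting x=8, y=2:
= 512 + 192 + 64 + 16 + 8 + 12 + 4
= 808.

808


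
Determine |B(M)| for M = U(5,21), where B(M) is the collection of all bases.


Bases of U(5,21) are all 5-element subsets of the 21-element ground set.
Number of bases = C(21,5).
C(21,5) = 21! / (5! * 16!) = 20349.

20349


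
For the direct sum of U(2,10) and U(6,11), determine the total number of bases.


Bases of a direct sum M1 + M2: |B| = |B(M1)| * |B(M2)|.
|B(U(2,10))| = C(10,2) = 45.
|B(U(6,11))| = C(11,6) = 462.
Total bases = 45 * 462 = 20790.

20790


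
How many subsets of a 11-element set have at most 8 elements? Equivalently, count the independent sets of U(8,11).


Independent sets of U(8,11) are all subsets of size <= 8.
Count = (11 choose 0) + (11 choose 1) + (11 choose 2) + (11 choose 3) + (11 choose 4) + (11 choose 5) + (11 choose 6) + (11 choose 7) + (11 choose 8)
     = 1 + 11 + 55 + 165 + 330 + 462 + 462 + 330 + 165
     = 1981.

1981


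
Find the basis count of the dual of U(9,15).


The dual of U(r,n) is U(n-r, n) = U(6,15).
Bases of U(6,15) are all (6)-element subsets.
|B(M*)| = C(15,6) = 15! / (6! * 9!) = 5005.

5005


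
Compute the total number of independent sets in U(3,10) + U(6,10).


For a direct sum, |I(M1+M2)| = |I(M1)| * |I(M2)|.
|I(U(3,10))| = sum C(10,k) for k=0..3 = 176.
|I(U(6,10))| = sum C(10,k) for k=0..6 = 848.
Total = 176 * 848 = 149248.

149248


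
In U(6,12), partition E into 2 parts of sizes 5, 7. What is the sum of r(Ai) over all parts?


r(Ai) = min(|Ai|, 6) for each part.
Sum = min(5,6) + min(7,6)
    = 5 + 6
    = 11.

11


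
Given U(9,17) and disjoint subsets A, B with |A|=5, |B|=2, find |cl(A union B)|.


|A union B| = 5 + 2 = 7 (disjoint).
In U(9,17), cl(S) = S if |S| < 9, else cl(S) = E.
Since 7 < 9, cl(A union B) = A union B.
|cl(A union B)| = 7.

7


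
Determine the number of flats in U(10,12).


Flats of U(10,12): every subset of size < 10 is a flat, plus E itself.
Count = C(12,0) + C(12,1) + C(12,2) + C(12,3) + C(12,4) + C(12,5) + C(12,6) + C(12,7) + C(12,8) + C(12,9) + 1
     = 1 + 12 + 66 + 220 + 495 + 792 + 924 + 792 + 495 + 220 + 1
     = 4018.

4018


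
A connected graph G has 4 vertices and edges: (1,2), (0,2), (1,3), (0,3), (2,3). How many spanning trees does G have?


By Kirchhoff's matrix tree theorem, the number of spanning trees equals
the determinant of any cofactor of the Laplacian matrix L.
G has 4 vertices and 5 edges.
Computing the (3 x 3) cofactor determinant gives 8.

8


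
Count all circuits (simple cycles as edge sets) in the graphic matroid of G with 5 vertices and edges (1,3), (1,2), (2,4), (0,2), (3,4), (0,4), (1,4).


A circuit in a graphic matroid = edge set of a simple cycle.
G has 5 vertices and 7 edges.
Enumerating all minimal edge subsets forming cycles...
Total circuits found: 6.

6


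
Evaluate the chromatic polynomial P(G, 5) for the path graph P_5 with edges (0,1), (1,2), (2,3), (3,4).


P(P_5, k) = k * (k-1)^(4).
P(5) = 5 * 4^4 = 5 * 256 = 1280.

1280


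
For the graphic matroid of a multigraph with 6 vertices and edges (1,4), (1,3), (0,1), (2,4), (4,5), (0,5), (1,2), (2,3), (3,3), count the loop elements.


In a graphic matroid, a loop is a self-loop edge (u,u) with rank 0.
Examining all 9 edges for self-loops...
Self-loops found: (3,3)
Number of loops = 1.

1


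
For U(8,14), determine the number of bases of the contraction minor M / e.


Contracting e from U(8,14) gives U(7,13).
Bases of U(7,13) = C(13,7) = 1716.

1716


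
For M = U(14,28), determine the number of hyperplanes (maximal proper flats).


Hyperplanes of U(14,28) are flats of rank 13.
In a uniform matroid, these are exactly the (13)-element subsets.
Count = C(28,13) = 28! / (13! * 15!) = 37442160.

37442160


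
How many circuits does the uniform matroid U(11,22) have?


In U(11,22), circuits are the (12)-element subsets.
Any set of 12 elements is dependent, and removing any one element gives
an independent set of size 11, so it is a minimal dependent set.
Number of circuits = (22 choose 12) = 646646.

646646


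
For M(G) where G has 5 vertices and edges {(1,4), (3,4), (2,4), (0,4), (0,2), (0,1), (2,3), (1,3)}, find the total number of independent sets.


An independent set in a graphic matroid is an acyclic edge subset.
G has 5 vertices and 8 edges.
Enumerate all 2^8 = 256 subsets, checking for acyclicity.
Total independent sets = 134.

134


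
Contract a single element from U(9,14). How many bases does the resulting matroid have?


Contracting e from U(9,14) gives U(8,13).
Bases of U(8,13) = C(13,8) = 1287.

1287


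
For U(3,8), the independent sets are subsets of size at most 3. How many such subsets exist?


Independent sets of U(3,8) are all subsets of size <= 3.
Count = C(8,0) + C(8,1) + C(8,2) + C(8,3)
     = 1 + 8 + 28 + 56
     = 93.

93


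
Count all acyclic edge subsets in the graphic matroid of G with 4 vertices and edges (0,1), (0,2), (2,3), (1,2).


An independent set in a graphic matroid is an acyclic edge subset.
G has 4 vertices and 4 edges.
Enumerate all 2^4 = 16 subsets, checking for acyclicity.
Total independent sets = 14.

14


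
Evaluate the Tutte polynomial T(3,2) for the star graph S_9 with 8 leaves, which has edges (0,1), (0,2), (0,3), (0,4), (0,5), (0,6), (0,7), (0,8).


A star on 9 vertices is a tree with 8 edges.
T(x,y) = x^(8) for any tree.
T(3,2) = 3^8 = 6561.

6561


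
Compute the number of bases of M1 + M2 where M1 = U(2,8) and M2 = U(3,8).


Bases of a direct sum M1 + M2: |B| = |B(M1)| * |B(M2)|.
|B(U(2,8))| = C(8,2) = 28.
|B(U(3,8))| = C(8,3) = 56.
Total bases = 28 * 56 = 1568.

1568


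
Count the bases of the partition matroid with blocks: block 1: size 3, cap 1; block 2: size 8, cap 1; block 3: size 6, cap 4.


A basis picks exactly ci elements from block i.
Number of bases = product of C(|Si|, ci).
= C(3,1) * C(8,1) * C(6,4)
= 3 * 8 * 15
= 360.

360


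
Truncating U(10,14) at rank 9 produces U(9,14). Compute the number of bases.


Truncating U(10,14) to rank 9 gives U(9,14).
Bases of U(9,14) are all 9-element subsets of 14 elements.
Number of bases = C(14,9) = 14! / (9! * 5!) = 2002.

2002


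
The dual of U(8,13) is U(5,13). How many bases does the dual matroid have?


The dual of U(r,n) is U(n-r, n) = U(5,13).
Bases of U(5,13) are all (5)-element subsets.
|B(M*)| = C(13,5) = 1287.

1287


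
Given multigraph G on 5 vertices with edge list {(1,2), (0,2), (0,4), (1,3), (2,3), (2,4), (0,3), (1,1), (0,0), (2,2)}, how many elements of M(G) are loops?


In a graphic matroid, a loop is a self-loop edge (u,u) with rank 0.
Examining all 10 edges for self-loops...
Self-loops found: (1,1), (0,0), (2,2)
Number of loops = 3.

3


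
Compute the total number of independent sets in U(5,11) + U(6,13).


For a direct sum, |I(M1+M2)| = |I(M1)| * |I(M2)|.
|I(U(5,11))| = sum C(11,k) for k=0..5 = 1024.
|I(U(6,13))| = sum C(13,k) for k=0..6 = 4096.
Total = 1024 * 4096 = 4194304.

4194304


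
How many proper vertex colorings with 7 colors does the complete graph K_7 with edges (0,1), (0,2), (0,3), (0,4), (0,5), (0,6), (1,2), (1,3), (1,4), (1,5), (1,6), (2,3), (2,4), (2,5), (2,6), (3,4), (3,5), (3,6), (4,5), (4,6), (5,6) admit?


P(K_7, k) = k(k-1)(k-2)...(k-6).
P(7) = (7) * (6) * (5) * (4) * (3) * (2) * (1) = 5040.

5040


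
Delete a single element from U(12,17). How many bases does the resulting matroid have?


Deleting e from U(12,17) gives U(12,16) since n > r.
Bases of U(12,16) = (16 choose 12) = 1820.

1820


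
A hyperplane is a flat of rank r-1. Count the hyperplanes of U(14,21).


Hyperplanes of U(14,21) are flats of rank 13.
In a uniform matroid, these are exactly the (13)-element subsets.
Count = C(21,13) = 203490.

203490


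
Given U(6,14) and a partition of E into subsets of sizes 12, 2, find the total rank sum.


r(Ai) = min(|Ai|, 6) for each part.
Sum = min(12,6) + min(2,6)
    = 6 + 2
    = 8.

8


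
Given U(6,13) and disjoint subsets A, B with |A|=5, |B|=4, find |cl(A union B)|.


|A union B| = 5 + 4 = 9 (disjoint).
In U(6,13), cl(S) = S if |S| < 6, else cl(S) = E.
Since 9 >= 6, cl(A union B) = E.
|cl(A union B)| = 13.

13


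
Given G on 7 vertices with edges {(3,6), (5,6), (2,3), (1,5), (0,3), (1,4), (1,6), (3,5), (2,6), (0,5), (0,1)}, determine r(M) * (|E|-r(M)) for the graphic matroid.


r(M) = |V| - c = 7 - 1 = 6.
nullity = |E| - r(M) = 11 - 6 = 5.
Product = 6 * 5 = 30.

30


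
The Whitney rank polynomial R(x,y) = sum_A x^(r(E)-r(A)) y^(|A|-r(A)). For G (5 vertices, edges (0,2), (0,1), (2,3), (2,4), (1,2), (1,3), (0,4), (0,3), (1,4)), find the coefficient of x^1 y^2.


R(x,y) = sum over A in 2^E of x^(r(E)-r(A)) * y^(|A|-r(A)).
G has 5 vertices, 9 edges. r(E) = 4.
Enumerate all 2^9 = 512 subsets.
Count subsets with r(E)-r(A)=1 and |A|-r(A)=2: 15.

15


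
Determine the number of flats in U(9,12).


Flats of U(9,12): every subset of size < 9 is a flat, plus E itself.
Count = C(12,0) + C(12,1) + C(12,2) + C(12,3) + C(12,4) + C(12,5) + C(12,6) + C(12,7) + C(12,8) + 1
     = 1 + 12 + 66 + 220 + 495 + 792 + 924 + 792 + 495 + 1
     = 3798.

3798


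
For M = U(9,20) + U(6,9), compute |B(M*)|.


(M1+M2)* = M1* + M2*.
M1* = U(11,20), bases: C(20,11) = 167960.
M2* = U(3,9), bases: C(9,3) = 84.
|B(M*)| = 167960 * 84 = 14108640.

14108640


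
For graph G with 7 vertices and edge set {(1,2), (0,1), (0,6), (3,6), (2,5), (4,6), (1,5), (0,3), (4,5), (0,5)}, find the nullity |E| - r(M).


Cycle rank (nullity) = |E| - r(M) = |E| - (|V| - c).
|E| = 10, |V| = 7, c = 1.
Nullity = 10 - (7 - 1) = 10 - 6 = 4.

4


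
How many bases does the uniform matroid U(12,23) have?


Bases of U(12,23) are all 12-element subsets of the 23-element ground set.
Number of bases = C(23,12).
C(23,12) = 23! / (12! * 11!) = 1352078.

1352078


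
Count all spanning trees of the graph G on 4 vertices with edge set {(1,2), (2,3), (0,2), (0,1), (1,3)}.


By Kirchhoff's matrix tree theorem, the number of spanning trees equals
the determinant of any cofactor of the Laplacian matrix L.
G has 4 vertices and 5 edges.
Computing the (3 x 3) cofactor determinant gives 8.

8


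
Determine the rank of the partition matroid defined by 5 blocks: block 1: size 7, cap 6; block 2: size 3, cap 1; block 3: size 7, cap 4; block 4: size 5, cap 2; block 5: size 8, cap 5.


Rank of a partition matroid = sum of min(|Si|, ci) for each block.
= min(7,6) + min(3,1) + min(7,4) + min(5,2) + min(8,5)
= 6 + 1 + 4 + 2 + 5
= 18.

18


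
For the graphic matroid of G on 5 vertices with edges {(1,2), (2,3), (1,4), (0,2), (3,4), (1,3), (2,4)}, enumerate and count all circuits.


A circuit in a graphic matroid = edge set of a simple cycle.
G has 5 vertices and 7 edges.
Enumerating all minimal edge subsets forming cycles...
Total circuits found: 7.

7


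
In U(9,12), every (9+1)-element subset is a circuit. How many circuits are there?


In U(9,12), circuits are the (10)-element subsets.
Any set of 10 elements is dependent, and removing any one element gives
an independent set of size 9, so it is a minimal dependent set.
Number of circuits = C(12,10) = 66.

66


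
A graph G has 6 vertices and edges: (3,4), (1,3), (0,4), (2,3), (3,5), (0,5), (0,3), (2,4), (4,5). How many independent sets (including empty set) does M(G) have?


An independent set in a graphic matroid is an acyclic edge subset.
G has 6 vertices and 9 edges.
Enumerate all 2^9 = 512 subsets, checking for acyclicity.
Total independent sets = 256.

256


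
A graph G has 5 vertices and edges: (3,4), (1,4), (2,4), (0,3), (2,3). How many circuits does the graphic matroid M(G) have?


A circuit in a graphic matroid = edge set of a simple cycle.
G has 5 vertices and 5 edges.
Enumerating all minimal edge subsets forming cycles...
Total circuits found: 1.

1


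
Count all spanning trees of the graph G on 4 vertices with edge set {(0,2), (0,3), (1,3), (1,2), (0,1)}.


By Kirchhoff's matrix tree theorem, the number of spanning trees equals
the determinant of any cofactor of the Laplacian matrix L.
G has 4 vertices and 5 edges.
Computing the (3 x 3) cofactor determinant gives 8.

8


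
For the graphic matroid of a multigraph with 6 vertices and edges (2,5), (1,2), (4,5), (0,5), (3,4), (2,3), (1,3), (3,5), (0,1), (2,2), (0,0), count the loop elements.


In a graphic matroid, a loop is a self-loop edge (u,u) with rank 0.
Examining all 11 edges for self-loops...
Self-loops found: (2,2), (0,0)
Number of loops = 2.

2


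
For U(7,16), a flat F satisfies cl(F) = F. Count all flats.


Flats of U(7,16): every subset of size < 7 is a flat, plus E itself.
Count = C(16,0) + C(16,1) + C(16,2) + C(16,3) + C(16,4) + C(16,5) + C(16,6) + 1
     = 1 + 16 + 120 + 560 + 1820 + 4368 + 8008 + 1
     = 14894.

14894


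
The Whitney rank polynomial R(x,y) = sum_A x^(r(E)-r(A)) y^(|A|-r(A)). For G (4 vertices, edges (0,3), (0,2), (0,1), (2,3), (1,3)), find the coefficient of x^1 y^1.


R(x,y) = sum over A in 2^E of x^(r(E)-r(A)) * y^(|A|-r(A)).
G has 4 vertices, 5 edges. r(E) = 3.
Enumerate all 2^5 = 32 subsets.
Count subsets with r(E)-r(A)=1 and |A|-r(A)=1: 2.

2


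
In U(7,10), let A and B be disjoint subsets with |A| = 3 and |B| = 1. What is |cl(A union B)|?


|A union B| = 3 + 1 = 4 (disjoint).
In U(7,10), cl(S) = S if |S| < 7, else cl(S) = E.
Since 4 < 7, cl(A union B) = A union B.
|cl(A union B)| = 4.

4


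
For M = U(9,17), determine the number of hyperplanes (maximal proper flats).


Hyperplanes of U(9,17) are flats of rank 8.
In a uniform matroid, these are exactly the (8)-element subsets.
Count = (17 choose 8) = 24310.

24310


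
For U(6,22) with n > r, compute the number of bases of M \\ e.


Deleting e from U(6,22) gives U(6,21) since n > r.
Bases of U(6,21) = C(21,6) = 21! / (6! * 15!) = 54264.

54264


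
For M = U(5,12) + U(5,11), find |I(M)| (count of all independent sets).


For a direct sum, |I(M1+M2)| = |I(M1)| * |I(M2)|.
|I(U(5,12))| = sum C(12,k) for k=0..5 = 1586.
|I(U(5,11))| = sum C(11,k) for k=0..5 = 1024.
Total = 1586 * 1024 = 1624064.

1624064


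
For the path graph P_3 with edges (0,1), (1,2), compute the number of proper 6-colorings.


P(P_3, k) = k * (k-1)^(2).
P(6) = 6 * 5^2 = 6 * 25 = 150.

150


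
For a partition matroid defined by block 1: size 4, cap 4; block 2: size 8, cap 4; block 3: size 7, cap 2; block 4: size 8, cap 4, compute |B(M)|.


A basis picks exactly ci elements from block i.
Number of bases = product of C(|Si|, ci).
= C(4,4) * C(8,4) * C(7,2) * C(8,4)
= 1 * 70 * 21 * 70
= 102900.

102900


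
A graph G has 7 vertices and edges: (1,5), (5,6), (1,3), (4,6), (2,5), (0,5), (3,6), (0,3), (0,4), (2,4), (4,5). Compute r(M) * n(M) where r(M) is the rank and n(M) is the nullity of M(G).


r(M) = |V| - c = 7 - 1 = 6.
nullity = |E| - r(M) = 11 - 6 = 5.
Product = 6 * 5 = 30.

30


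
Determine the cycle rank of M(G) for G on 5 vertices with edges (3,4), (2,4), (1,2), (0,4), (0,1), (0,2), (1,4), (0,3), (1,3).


Cycle rank (nullity) = |E| - r(M) = |E| - (|V| - c).
|E| = 9, |V| = 5, c = 1.
Nullity = 9 - (5 - 1) = 9 - 4 = 5.

5


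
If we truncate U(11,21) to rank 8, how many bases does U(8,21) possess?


Truncating U(11,21) to rank 8 gives U(8,21).
Bases of U(8,21) are all 8-element subsets of 21 elements.
Number of bases = C(21,8) = 203490.

203490


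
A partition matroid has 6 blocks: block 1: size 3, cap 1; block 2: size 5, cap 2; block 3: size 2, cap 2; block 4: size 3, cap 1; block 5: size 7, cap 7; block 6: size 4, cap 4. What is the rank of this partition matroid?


Rank of a partition matroid = sum of min(|Si|, ci) for each block.
= min(3,1) + min(5,2) + min(2,2) + min(3,1) + min(7,7) + min(4,4)
= 1 + 2 + 2 + 1 + 7 + 4
= 17.

17


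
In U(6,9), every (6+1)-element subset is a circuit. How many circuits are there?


In U(6,9), circuits are the (7)-element subsets.
Any set of 7 elements is dependent, and removing any one element gives
an independent set of size 6, so it is a minimal dependent set.
Number of circuits = C(9,7) = 36.

36


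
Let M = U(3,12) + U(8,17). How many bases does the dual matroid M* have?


(M1+M2)* = M1* + M2*.
M1* = U(9,12), bases: C(12,9) = 220.
M2* = U(9,17), bases: C(17,9) = 24310.
|B(M*)| = 220 * 24310 = 5348200.

5348200


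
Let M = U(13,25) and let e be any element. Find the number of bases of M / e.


Contracting e from U(13,25) gives U(12,24).
Bases of U(12,24) = C(24,12) = 2704156.

2704156


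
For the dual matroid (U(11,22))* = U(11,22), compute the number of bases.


The dual of U(r,n) is U(n-r, n) = U(11,22).
Bases of U(11,22) are all (11)-element subsets.
|B(M*)| = C(22,11) = 22! / (11! * 11!) = 705432.

705432


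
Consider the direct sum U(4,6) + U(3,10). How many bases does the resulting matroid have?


Bases of a direct sum M1 + M2: |B| = |B(M1)| * |B(M2)|.
|B(U(4,6))| = C(6,4) = 15.
|B(U(3,10))| = C(10,3) = 120.
Total bases = 15 * 120 = 1800.

1800


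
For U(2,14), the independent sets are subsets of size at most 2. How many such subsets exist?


Independent sets of U(2,14) are all subsets of size <= 2.
Count = C(14,0) + C(14,1) + C(14,2)
     = 1 + 14 + 91
     = 106.

106


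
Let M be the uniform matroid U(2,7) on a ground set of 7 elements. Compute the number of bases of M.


Bases of U(2,7) are all 2-element subsets of the 7-element ground set.
Number of bases = C(7,2).
(7 choose 2) = 21.

21


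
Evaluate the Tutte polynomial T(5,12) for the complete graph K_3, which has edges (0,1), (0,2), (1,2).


T(K_3; x,y) = x^2 + x + y.
T(5,12) = 25 + 5 + 12 = 42.

42


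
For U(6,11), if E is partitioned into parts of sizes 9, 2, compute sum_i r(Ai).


r(Ai) = min(|Ai|, 6) for each part.
Sum = min(9,6) + min(2,6)
    = 6 + 2
    = 8.

8


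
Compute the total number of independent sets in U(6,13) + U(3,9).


For a direct sum, |I(M1+M2)| = |I(M1)| * |I(M2)|.
|I(U(6,13))| = sum C(13,k) for k=0..6 = 4096.
|I(U(3,9))| = sum C(9,k) for k=0..3 = 130.
Total = 4096 * 130 = 532480.

532480


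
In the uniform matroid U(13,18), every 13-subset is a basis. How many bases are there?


Bases of U(13,18) are all 13-element subsets of the 18-element ground set.
Number of bases = C(18,13).
C(18,13) = 18! / (13! * 5!) = 8568.

8568


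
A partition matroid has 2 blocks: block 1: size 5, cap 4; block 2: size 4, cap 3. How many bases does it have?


A basis picks exactly ci elements from block i.
Number of bases = product of C(|Si|, ci).
= C(5,4) * C(4,3)
= 5 * 4
= 20.

20


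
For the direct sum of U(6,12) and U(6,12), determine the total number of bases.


Bases of a direct sum M1 + M2: |B| = |B(M1)| * |B(M2)|.
|B(U(6,12))| = C(12,6) = 924.
|B(U(6,12))| = C(12,6) = 924.
Total bases = 924 * 924 = 853776.

853776


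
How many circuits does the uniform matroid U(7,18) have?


In U(7,18), circuits are the (8)-element subsets.
Any set of 8 elements is dependent, and removing any one element gives
an independent set of size 7, so it is a minimal dependent set.
Number of circuits = C(18,8) = 18! / (8! * 10!) = 43758.

43758


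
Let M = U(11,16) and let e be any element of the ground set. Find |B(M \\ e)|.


Deleting e from U(11,16) gives U(11,15) since n > r.
Bases of U(11,15) = (15 choose 11) = 1365.

1365


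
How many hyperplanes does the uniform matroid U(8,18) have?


Hyperplanes of U(8,18) are flats of rank 7.
In a uniform matroid, these are exactly the (7)-element subsets.
Count = C(18,7) = 31824.

31824


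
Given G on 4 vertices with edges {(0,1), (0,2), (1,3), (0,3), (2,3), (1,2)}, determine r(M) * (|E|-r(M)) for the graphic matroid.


r(M) = |V| - c = 4 - 1 = 3.
nullity = |E| - r(M) = 6 - 3 = 3.
Product = 3 * 3 = 9.

9


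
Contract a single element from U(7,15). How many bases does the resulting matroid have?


Contracting e from U(7,15) gives U(6,14).
Bases of U(6,14) = C(14,6) = 14! / (6! * 8!) = 3003.

3003


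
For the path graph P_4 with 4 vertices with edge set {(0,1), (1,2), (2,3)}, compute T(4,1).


A path on 4 vertices is a tree with 3 edges.
T(x,y) = x^(3) for any tree.
T(4,1) = 4^3 = 64.

64


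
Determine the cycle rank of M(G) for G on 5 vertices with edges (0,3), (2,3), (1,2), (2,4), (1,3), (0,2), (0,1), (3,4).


Cycle rank (nullity) = |E| - r(M) = |E| - (|V| - c).
|E| = 8, |V| = 5, c = 1.
Nullity = 8 - (5 - 1) = 8 - 4 = 4.

4
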